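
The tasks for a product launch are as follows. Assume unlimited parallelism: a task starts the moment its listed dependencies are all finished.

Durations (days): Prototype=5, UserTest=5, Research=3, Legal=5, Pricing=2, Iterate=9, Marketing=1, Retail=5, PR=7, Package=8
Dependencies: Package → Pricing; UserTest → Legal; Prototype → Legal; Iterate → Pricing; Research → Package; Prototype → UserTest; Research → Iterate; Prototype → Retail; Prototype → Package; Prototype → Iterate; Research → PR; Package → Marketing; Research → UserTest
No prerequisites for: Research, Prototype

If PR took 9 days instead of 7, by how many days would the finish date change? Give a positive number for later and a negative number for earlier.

As given, the longest chain is Prototype→Iterate→Pricing = 5+9+2 = 16, so the finish is 16 days.
PR has 6 days of float (longest path through it is 10).
The critical path is still Prototype→Iterate→Pricing; finish is now 16 days.
Change in finish: 16 − 16 = +0 days.

0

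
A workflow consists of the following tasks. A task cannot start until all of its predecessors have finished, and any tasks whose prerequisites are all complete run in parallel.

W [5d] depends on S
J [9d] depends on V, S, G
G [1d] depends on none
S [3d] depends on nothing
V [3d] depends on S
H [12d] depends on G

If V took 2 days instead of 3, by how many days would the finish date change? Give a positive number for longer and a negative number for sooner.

Baseline: S→V→J = 3+3+9 = 15 → 15 days.
V is on the critical path; changing it to 2 makes that path 14 days.
The critical path is still S→V→J; finish is now 14 days.
Change in finish: 14 − 15 = -1 days.

-1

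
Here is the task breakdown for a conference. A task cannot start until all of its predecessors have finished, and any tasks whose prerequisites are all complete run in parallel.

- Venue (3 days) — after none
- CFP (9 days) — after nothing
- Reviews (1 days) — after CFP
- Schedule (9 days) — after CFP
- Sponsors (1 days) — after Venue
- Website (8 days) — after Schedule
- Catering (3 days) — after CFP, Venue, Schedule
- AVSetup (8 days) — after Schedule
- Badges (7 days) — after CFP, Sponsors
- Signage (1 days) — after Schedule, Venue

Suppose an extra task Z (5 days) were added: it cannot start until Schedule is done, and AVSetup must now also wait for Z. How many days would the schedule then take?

31

Originally the schedule takes 26 days.
With Z inserted, AVSetup now waits for max(Schedule, Z).
New critical path: CFP→Schedule→Z→AVSetup = 9+9+5+8 = 31 ⇒ 31 days.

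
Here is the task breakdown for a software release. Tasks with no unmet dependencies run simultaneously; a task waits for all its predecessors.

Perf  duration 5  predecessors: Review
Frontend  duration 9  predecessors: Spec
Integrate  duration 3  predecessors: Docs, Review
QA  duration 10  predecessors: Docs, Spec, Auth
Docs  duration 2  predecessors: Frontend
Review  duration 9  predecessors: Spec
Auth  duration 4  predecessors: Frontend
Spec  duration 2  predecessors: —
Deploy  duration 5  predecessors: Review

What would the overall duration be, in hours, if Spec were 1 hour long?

Critical path before the change: Spec→Frontend→Auth→QA = 2+9+4+10 = 25 giving 25 hours.
Spec is on the critical path; changing it to 1 makes that path 24 hours.
The critical path is still Spec→Frontend→Auth→QA; finish is now 24 hours.

24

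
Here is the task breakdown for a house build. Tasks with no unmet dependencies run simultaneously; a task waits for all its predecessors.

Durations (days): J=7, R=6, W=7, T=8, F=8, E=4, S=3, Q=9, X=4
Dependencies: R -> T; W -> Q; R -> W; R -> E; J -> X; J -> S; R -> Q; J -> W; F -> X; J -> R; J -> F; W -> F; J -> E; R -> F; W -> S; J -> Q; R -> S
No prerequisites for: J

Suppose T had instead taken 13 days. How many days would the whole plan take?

Critical path before the change: J→R→W→F→X = 7+6+7+8+4 = 32 giving 32 days.
T has 11 days of float (longest path through it is 21).
The critical path is still J→R→W→F→X; finish is now 32 days.

32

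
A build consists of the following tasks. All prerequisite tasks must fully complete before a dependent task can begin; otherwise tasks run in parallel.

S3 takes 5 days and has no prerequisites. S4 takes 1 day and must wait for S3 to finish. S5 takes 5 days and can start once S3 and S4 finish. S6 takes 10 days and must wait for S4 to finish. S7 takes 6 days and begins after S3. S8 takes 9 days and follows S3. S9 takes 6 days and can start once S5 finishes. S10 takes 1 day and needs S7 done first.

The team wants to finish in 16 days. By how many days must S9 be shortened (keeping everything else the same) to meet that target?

1

Current finish: 17 days; target: 16.
S9 is on every critical path, so each day cut from S9 cuts the finish by one (this holds down to a finish of 16).
Need 17 − 16 = 1 day off S9 → S9 becomes 5 days, finish becomes 16.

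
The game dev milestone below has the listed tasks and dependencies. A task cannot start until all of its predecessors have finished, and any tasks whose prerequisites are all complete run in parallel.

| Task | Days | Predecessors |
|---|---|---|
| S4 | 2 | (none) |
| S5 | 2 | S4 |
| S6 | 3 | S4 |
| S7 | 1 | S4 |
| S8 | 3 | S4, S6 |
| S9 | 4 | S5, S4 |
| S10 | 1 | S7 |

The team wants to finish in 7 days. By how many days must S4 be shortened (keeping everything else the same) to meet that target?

1

Current finish: 8 days; target: 7.
S4 is on every critical path, so each day cut from S4 cuts the finish by one (this holds down to a finish of 7).
Need 8 − 7 = 1 day off S4 → S4 becomes 1 day, finish becomes 7.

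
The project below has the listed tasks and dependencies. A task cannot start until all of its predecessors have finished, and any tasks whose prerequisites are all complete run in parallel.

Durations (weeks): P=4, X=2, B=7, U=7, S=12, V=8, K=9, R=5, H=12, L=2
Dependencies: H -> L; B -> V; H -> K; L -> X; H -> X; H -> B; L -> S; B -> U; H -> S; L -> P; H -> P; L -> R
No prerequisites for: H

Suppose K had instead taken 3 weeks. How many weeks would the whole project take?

27

Baseline: H→B→V = 12+7+8 = 27 → 27 weeks.
The longest path through K is only 21 weeks, so K has float 6.
That remains the longest chain; total 27 weeks.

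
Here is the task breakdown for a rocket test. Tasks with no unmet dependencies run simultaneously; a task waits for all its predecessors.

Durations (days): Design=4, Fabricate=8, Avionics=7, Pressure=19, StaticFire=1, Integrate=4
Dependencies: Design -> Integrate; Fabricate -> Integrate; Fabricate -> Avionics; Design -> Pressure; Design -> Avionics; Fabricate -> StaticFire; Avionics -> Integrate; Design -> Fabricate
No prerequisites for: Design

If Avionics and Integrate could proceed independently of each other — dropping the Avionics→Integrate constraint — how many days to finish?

With the dependency in place, Design→Fabricate→Avionics→Integrate = 4+8+7+4 = 23 sets the finish at 23 days.
Without Avionics→Integrate, Integrate's earliest start moves from 19 to 12.
The longest chain is now Design→Pressure = 4+19 = 23, so the job takes 23 days.

23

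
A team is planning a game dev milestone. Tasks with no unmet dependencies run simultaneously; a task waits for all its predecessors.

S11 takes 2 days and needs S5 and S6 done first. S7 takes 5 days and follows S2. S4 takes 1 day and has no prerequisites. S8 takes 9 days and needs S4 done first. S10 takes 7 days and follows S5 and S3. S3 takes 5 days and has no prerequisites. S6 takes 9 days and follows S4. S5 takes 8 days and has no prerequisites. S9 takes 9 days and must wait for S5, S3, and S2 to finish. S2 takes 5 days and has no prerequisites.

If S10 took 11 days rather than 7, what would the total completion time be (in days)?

The binding path is S5→S9 = 8+9 = 17; finish at 17 days.
S10 has 2 days of float (longest path through it is 15).
The binding chain switches to S5→S10 = 8+11 = 19; finish 19 days.

19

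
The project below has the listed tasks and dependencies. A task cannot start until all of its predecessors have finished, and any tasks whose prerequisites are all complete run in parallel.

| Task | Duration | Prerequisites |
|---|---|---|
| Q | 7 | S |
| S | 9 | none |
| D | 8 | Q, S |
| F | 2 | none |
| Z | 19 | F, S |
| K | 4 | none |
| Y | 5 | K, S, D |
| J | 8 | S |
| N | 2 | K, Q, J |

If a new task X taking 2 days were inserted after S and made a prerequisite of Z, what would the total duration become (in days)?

Originally the plan takes 29 days.
With X inserted, Z now waits for max(F, S, X).
New critical path: S→X→Z = 9+2+19 = 30 ⇒ 30 days.

30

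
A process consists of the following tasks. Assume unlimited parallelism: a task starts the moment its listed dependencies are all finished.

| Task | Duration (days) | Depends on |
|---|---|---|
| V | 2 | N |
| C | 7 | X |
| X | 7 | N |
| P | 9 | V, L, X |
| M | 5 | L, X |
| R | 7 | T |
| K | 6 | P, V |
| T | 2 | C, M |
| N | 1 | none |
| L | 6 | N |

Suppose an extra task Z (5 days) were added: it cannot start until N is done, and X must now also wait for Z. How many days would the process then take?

Originally the process takes 24 days.
With Z inserted, X now waits for max(N, Z).
New critical path: N→Z→X→C→T→R = 1+5+7+7+2+7 = 29 ⇒ 29 days.

29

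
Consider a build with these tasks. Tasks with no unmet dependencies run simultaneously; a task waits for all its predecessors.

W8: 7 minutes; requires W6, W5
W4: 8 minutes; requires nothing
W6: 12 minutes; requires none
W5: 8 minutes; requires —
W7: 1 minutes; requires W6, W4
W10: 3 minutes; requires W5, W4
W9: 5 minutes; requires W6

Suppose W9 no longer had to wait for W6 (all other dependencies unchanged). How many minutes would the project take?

With the dependency in place, W6→W8 = 12+7 = 19 sets the finish at 19 minutes.
Without W6→W9, W9's earliest start moves from 12 to 0.
After: W6→W8 = 12+7 = 19 → 19 minutes.

19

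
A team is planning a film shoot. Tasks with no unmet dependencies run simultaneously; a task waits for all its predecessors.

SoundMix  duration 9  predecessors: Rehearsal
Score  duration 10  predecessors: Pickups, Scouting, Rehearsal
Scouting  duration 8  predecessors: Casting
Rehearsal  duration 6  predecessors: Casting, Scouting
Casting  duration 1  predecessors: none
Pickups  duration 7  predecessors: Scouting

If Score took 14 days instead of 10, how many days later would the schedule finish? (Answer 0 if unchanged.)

Critical path before the change: Casting→Scouting→Pickups→Score = 1+8+7+10 = 26 giving 26 days.
Score lies on that path, so at 14 days the path becomes 30 days.
The critical path is still Casting→Scouting→Pickups→Score; finish is now 30 days.
Change in finish: 30 − 26 = +4 days.

4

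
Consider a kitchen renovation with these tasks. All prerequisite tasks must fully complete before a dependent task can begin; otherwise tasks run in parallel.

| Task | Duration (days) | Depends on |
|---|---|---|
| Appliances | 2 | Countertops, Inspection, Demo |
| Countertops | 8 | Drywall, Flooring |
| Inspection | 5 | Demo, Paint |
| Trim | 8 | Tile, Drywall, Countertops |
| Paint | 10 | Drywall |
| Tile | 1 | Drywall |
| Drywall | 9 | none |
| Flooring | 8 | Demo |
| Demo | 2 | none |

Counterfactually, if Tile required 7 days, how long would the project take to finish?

Actual critical path: Demo→Flooring→Countertops→Trim = 2+8+8+8 = 26 ⇒ 26 days.
The longest path through Tile is only 18 days, so Tile has float 8.
No other chain overtakes it, so the finish is 26 days.

26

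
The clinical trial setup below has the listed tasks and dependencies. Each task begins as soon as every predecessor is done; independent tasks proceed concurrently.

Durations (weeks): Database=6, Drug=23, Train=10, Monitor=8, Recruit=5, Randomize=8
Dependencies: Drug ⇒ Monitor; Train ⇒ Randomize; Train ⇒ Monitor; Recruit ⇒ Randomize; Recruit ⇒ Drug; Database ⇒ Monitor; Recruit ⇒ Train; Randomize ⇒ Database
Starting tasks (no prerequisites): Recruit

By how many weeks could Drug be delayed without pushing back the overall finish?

1

Critical path: Recruit→Train→Randomize→Database→Monitor = 5+10+8+6+8 = 37, so the finish is 37 weeks.
Drug finishes as early as 28 and must finish by 29.
Slack of Drug = 6 − 5 = 1 week.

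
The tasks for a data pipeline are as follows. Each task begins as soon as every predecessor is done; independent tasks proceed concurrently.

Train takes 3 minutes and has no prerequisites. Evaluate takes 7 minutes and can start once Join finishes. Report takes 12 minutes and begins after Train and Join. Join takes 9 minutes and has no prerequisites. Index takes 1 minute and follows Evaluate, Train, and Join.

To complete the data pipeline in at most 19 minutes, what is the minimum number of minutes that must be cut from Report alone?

2

Current finish: 21 minutes; target: 19.
Report is on every critical path, so each minute cut from Report cuts the finish by one (this holds down to a finish of 17).
Need 21 − 19 = 2 minutes off Report → Report becomes 10 minutes, finish becomes 19.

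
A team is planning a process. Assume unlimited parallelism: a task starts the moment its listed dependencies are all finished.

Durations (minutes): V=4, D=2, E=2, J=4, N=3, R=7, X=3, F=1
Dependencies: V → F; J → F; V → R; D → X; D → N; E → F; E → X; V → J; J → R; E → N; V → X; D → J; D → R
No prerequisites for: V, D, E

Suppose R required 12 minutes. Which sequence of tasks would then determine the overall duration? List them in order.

Baseline: V→J→R = 4+4+7 = 15 → 15 minutes.
R lies on that path, so at 12 minutes the path becomes 20 minutes.
That remains the longest chain; total 20 minutes.

V, J, R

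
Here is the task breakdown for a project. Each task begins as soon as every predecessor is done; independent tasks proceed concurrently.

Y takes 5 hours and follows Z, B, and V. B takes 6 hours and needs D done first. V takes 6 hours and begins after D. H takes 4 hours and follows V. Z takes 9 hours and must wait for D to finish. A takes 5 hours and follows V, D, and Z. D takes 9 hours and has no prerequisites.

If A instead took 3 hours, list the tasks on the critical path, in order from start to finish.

D, Z, Y

The binding path is D→Z→A = 9+9+5 = 23; finish at 23 hours.
Since A is critical, the -2 change carries straight to that chain (now 21 hours).
New critical path: D→Z→Y = 9+9+5 = 23 ⇒ 23 hours.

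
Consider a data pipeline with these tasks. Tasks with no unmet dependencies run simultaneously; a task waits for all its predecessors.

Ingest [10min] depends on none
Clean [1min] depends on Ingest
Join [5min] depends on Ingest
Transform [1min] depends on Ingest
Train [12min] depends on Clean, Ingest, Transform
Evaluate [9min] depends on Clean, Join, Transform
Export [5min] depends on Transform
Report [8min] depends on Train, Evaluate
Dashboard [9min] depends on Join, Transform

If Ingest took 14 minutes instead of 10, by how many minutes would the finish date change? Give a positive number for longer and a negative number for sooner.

4

The binding path is Ingest→Join→Evaluate→Report = 10+5+9+8 = 32; finish at 32 minutes.
Since Ingest is critical, the +4 change carries straight to that chain (now 36 minutes).
No other chain overtakes it, so the finish is 36 minutes.
Change in finish: 36 − 32 = +4 minutes.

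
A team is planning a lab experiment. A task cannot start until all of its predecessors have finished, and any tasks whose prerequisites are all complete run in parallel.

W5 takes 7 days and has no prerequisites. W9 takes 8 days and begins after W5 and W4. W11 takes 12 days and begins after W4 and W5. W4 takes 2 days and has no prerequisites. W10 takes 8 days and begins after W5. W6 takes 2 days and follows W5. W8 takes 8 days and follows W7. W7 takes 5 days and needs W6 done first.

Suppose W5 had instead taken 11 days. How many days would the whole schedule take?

The binding path is W5→W6→W7→W8 = 7+2+5+8 = 22; finish at 22 days.
Since W5 is critical, the +4 change carries straight to that chain (now 26 days).
That remains the longest chain; total 26 days.

26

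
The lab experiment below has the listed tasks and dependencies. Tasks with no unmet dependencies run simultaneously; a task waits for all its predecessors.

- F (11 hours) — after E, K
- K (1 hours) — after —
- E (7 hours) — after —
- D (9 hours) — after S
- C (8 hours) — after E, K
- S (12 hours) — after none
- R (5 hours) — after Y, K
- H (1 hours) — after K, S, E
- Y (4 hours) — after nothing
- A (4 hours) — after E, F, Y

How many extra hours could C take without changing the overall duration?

The longest chain is E→F→A = 7+11+4 = 22; overall finish 22 hours.
The longest chain containing C totals 15 hours.
Float = 22 − 15 = 7.

7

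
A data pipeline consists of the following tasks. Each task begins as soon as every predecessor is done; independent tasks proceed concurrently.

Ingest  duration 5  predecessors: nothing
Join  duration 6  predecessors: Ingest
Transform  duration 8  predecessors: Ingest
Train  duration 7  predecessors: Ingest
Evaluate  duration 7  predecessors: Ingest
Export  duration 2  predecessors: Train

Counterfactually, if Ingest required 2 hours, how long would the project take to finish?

Actual critical path: Ingest→Train→Export = 5+7+2 = 14 ⇒ 14 hours.
Since Ingest is critical, the -3 change carries straight to that chain (now 11 hours).
That remains the longest chain; total 11 hours.

11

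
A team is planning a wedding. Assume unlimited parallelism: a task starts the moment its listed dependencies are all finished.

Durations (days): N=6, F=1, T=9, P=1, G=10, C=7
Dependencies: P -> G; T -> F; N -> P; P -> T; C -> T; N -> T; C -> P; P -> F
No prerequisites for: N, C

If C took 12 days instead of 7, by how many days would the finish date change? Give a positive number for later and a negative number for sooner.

Critical path before the change: C→P→T→F = 7+1+9+1 = 18 giving 18 days.
C lies on that path, so at 12 days the path becomes 23 days.
That remains the longest chain; total 23 days.
Change in finish: 23 − 18 = +5 days.

5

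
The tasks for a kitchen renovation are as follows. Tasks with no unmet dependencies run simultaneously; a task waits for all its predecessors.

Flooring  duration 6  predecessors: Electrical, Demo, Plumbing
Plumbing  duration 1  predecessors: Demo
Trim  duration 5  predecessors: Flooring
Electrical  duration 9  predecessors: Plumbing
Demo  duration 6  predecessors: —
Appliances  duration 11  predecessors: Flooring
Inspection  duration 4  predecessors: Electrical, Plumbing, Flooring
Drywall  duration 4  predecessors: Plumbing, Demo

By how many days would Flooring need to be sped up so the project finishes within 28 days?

Current finish: 33 days; target: 28.
Flooring is on every critical path, so each day cut from Flooring cuts the finish by one (this holds down to a finish of 28).
Need 33 − 28 = 5 days off Flooring → Flooring becomes 1 day, finish becomes 28.

5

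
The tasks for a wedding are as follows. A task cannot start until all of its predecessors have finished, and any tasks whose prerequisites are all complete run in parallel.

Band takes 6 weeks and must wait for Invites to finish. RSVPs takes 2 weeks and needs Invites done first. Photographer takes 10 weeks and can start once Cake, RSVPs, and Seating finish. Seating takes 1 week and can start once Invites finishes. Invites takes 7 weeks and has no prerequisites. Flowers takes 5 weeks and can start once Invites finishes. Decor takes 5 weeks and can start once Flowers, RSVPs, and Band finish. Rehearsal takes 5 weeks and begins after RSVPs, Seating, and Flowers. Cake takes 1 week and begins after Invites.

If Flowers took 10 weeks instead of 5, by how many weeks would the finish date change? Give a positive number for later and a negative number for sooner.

3

As given, the longest chain is Invites→RSVPs→Photographer = 7+2+10 = 19, so the finish is 19 weeks.
The longest path through Flowers is only 17 weeks, so Flowers has float 2.
Now Invites→Flowers→Rehearsal = 7+10+5 = 22 is longest, so the finish becomes 22 weeks.
Change in finish: 22 − 19 = +3 weeks.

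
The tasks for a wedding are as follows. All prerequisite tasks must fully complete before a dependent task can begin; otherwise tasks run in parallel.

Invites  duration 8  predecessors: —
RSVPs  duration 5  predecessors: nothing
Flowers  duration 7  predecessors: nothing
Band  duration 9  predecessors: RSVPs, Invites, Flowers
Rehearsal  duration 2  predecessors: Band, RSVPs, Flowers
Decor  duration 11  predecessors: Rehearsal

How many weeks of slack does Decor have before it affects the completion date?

0

The longest chain is Invites→Band→Rehearsal→Decor = 8+9+2+11 = 30; overall finish 30 weeks.
The longest chain containing Decor totals 30 weeks.
Slack of Decor = 19 − 19 = 0 weeks.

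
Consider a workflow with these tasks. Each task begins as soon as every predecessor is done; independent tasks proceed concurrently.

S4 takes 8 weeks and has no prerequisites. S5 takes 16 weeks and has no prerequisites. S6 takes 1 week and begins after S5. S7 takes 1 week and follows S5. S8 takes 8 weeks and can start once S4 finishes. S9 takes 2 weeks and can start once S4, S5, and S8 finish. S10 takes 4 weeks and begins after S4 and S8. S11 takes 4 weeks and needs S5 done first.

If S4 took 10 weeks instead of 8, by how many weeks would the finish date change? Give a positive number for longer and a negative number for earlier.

2

Baseline: S4→S8→S10 = 8+8+4 = 20 → 20 weeks.
S4 lies on that path, so at 10 weeks the path becomes 22 weeks.
No other chain overtakes it, so the finish is 22 weeks.
Change in finish: 22 − 20 = +2 weeks.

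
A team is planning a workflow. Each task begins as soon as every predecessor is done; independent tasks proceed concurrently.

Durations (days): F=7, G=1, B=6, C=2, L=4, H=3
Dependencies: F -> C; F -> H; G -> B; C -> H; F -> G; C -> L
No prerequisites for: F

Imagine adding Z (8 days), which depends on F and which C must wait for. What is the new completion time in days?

21

Originally the workflow takes 14 days.
With Z inserted, C now waits for max(F, Z).
New critical path: F→Z→C→L = 7+8+2+4 = 21 ⇒ 21 days.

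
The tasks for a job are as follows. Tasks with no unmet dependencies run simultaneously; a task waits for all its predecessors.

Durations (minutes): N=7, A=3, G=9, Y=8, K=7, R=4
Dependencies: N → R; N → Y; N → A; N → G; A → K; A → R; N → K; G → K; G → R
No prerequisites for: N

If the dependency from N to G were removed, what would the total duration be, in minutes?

Before: longest chain N→G→K = 7+9+7 = 23, finish 23.
Without N→G, G's earliest start moves from 7 to 0.
New critical path: N→A→K = 7+3+7 = 17 ⇒ 17 minutes.

17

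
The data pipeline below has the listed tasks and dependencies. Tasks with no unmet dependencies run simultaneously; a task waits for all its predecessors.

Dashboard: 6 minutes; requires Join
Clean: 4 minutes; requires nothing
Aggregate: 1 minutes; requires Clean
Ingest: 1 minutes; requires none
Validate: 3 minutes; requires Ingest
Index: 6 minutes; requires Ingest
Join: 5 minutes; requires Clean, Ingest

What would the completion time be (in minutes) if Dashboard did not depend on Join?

Before: longest chain Clean→Join→Dashboard = 4+5+6 = 15, finish 15.
Without Join→Dashboard, Dashboard's earliest start moves from 9 to 0.
The longest chain is now Clean→Join = 4+5 = 9, so the data pipeline takes 9 minutes.

9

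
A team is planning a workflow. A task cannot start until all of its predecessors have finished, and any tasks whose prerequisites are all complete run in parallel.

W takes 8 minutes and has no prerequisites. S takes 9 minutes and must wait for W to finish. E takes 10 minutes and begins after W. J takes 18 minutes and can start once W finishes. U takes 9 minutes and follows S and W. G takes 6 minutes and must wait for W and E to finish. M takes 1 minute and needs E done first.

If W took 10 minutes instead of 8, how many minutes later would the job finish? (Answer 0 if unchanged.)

2

The binding path is W→S→U = 8+9+9 = 26; finish at 26 minutes.
W is on the critical path; changing it to 10 makes that path 28 minutes.
The critical path is still W→S→U; finish is now 28 minutes.
Change in finish: 28 − 26 = +2 minutes.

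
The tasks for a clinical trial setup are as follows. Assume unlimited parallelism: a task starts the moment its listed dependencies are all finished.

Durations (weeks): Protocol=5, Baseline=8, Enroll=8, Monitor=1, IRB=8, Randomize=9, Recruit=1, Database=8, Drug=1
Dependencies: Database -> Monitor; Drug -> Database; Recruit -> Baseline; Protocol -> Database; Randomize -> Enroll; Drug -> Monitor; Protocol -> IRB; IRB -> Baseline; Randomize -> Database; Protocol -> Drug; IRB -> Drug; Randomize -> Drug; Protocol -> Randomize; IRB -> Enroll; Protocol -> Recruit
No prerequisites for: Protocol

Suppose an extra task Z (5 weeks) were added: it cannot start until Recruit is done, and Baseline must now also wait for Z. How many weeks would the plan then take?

Originally the plan takes 24 weeks.
With Z inserted, Baseline now waits for max(Recruit, IRB, Z).
New critical path: Protocol→Randomize→Drug→Database→Monitor = 5+9+1+8+1 = 24 ⇒ 24 weeks.

24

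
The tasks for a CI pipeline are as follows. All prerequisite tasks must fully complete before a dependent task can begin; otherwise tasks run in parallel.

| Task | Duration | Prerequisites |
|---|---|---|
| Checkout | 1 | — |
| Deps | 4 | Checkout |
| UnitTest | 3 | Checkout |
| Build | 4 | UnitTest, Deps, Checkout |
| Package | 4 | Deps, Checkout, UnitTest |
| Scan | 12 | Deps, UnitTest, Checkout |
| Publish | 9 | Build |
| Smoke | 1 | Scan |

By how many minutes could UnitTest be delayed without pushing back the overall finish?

Critical path: Checkout→Deps→Build→Publish = 1+4+4+9 = 18, so the finish is 18 minutes.
UnitTest finishes as early as 4 and must finish by 5.
So UnitTest can slip 5 − 4 = 1 minute.

1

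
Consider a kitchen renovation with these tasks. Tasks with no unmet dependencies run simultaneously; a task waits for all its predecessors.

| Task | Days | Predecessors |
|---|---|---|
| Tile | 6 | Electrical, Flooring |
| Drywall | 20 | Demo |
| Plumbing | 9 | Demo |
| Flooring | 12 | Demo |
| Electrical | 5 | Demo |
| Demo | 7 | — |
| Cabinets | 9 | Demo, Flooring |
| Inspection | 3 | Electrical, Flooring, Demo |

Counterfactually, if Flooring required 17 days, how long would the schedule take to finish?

The binding path is Demo→Flooring→Cabinets = 7+12+9 = 28; finish at 28 days.
Flooring is on the critical path; changing it to 17 makes that path 33 days.
The critical path is still Demo→Flooring→Cabinets; finish is now 33 days.

33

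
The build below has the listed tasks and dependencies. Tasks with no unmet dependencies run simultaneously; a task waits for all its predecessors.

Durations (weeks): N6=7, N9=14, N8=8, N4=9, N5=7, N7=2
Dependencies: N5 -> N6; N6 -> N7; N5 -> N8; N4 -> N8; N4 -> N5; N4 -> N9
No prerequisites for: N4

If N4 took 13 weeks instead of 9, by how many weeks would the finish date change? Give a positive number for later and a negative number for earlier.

As given, the longest chain is N4→N5→N6→N7 = 9+7+7+2 = 25, so the finish is 25 weeks.
N4 lies on that path, so at 13 weeks the path becomes 29 weeks.
The critical path is still N4→N5→N6→N7; finish is now 29 weeks.
Change in finish: 29 − 25 = +4 weeks.

4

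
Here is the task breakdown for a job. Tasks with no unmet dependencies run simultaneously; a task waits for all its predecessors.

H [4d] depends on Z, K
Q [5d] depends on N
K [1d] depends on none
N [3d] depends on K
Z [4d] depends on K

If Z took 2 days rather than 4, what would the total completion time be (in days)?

Actual critical path: K→Z→H = 1+4+4 = 9 ⇒ 9 days.
Z lies on that path, so at 2 days the path becomes 7 days.
Now K→N→Q = 1+3+5 = 9 is longest, so the finish becomes 9 days.

9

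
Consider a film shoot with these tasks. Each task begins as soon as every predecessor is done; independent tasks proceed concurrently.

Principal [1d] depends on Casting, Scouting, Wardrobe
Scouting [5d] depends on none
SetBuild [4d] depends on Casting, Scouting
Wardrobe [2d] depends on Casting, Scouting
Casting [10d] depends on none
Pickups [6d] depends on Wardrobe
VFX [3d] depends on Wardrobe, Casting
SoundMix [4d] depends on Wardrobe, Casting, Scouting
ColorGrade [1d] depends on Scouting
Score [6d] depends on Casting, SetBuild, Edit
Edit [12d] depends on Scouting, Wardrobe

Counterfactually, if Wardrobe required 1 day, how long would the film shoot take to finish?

29

Actual critical path: Casting→Wardrobe→Edit→Score = 10+2+12+6 = 30 ⇒ 30 days.
Wardrobe lies on that path, so at 1 day the path becomes 29 days.
That remains the longest chain; total 29 days.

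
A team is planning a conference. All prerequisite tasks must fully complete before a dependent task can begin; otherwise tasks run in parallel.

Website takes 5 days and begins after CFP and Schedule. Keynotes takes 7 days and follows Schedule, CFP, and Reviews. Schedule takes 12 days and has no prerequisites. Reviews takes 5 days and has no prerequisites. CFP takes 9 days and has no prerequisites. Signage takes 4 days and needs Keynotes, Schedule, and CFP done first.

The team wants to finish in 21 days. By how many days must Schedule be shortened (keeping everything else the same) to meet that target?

Current finish: 23 days; target: 21.
Schedule is on every critical path, so each day cut from Schedule cuts the finish by one (this holds down to a finish of 20).
Need 23 − 21 = 2 days off Schedule → Schedule becomes 10 days, finish becomes 21.

2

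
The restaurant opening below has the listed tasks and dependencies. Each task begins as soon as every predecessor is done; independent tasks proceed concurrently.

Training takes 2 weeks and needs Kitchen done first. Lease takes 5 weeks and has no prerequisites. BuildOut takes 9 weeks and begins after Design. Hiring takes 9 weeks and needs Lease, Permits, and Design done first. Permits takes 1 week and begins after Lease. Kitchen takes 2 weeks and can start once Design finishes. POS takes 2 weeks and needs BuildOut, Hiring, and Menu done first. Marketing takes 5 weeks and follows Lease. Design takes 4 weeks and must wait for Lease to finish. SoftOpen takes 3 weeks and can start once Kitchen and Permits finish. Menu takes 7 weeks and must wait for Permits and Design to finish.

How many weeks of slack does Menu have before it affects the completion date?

Critical path: Lease→Design→BuildOut→POS = 5+4+9+2 = 20, so the finish is 20 weeks.
The longest chain containing Menu totals 18 weeks.
Slack of Menu = 11 − 9 = 2 weeks.

2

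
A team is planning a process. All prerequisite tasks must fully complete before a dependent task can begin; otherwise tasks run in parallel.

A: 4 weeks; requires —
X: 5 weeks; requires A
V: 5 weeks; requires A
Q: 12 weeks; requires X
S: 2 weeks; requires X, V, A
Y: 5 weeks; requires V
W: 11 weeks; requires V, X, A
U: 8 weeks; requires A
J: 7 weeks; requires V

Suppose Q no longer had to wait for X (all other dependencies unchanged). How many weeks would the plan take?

Before: longest chain A→X→Q = 4+5+12 = 21, finish 21.
Without X→Q, Q's earliest start moves from 9 to 0.
After: A→X→W = 4+5+11 = 20 → 20 weeks.

20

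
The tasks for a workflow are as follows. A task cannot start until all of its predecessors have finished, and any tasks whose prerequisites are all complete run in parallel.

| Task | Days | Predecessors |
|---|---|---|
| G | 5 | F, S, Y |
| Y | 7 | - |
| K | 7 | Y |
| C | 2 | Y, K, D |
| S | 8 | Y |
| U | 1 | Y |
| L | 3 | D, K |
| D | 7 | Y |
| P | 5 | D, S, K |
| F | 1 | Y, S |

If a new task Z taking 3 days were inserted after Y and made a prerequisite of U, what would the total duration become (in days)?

Originally the job takes 21 days.
With Z inserted, U now waits for max(Y, Z).
New critical path: Y→S→F→G = 7+8+1+5 = 21 ⇒ 21 days.

21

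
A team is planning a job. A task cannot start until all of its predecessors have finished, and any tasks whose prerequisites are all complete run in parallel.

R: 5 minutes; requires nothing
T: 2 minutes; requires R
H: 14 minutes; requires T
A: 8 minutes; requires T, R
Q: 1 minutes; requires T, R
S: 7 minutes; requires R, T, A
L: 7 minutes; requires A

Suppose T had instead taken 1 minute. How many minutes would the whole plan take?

21

As given, the longest chain is R→T→A→S = 5+2+8+7 = 22, so the finish is 22 minutes.
T is on the critical path; changing it to 1 makes that path 21 minutes.
No other chain overtakes it, so the finish is 21 minutes.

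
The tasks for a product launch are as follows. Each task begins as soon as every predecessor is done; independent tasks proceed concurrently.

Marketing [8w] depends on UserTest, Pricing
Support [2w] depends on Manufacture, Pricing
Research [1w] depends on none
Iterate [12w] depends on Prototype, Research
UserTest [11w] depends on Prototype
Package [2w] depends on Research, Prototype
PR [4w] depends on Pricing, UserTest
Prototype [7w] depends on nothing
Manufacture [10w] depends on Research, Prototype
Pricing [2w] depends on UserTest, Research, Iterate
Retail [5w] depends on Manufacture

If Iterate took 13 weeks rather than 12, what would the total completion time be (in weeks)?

Baseline: Prototype→Iterate→Pricing→Marketing = 7+12+2+8 = 29 → 29 weeks.
Iterate is on the critical path; changing it to 13 makes that path 30 weeks.
No other chain overtakes it, so the finish is 30 weeks.

30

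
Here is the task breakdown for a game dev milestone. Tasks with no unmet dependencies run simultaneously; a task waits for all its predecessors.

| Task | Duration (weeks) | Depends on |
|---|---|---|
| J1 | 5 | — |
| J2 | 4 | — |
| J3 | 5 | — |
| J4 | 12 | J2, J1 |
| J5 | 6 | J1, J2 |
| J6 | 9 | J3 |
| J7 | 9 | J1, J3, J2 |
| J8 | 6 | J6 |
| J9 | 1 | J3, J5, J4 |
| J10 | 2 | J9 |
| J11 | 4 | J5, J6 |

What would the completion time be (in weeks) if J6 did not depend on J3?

Original critical path: J1→J4→J9→J10 = 5+12+1+2 = 20 ⇒ 20 weeks.
Without J3→J6, J6's earliest start moves from 5 to 0.
After: J1→J4→J9→J10 = 5+12+1+2 = 20 → 20 weeks.

20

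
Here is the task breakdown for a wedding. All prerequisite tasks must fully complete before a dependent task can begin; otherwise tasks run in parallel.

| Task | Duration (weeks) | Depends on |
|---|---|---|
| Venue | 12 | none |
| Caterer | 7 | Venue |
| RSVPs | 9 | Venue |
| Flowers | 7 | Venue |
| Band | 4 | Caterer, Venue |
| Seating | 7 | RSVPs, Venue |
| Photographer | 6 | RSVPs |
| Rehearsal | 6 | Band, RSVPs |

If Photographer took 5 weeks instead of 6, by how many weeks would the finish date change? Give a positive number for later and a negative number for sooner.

As given, the longest chain is Venue→Caterer→Band→Rehearsal = 12+7+4+6 = 29, so the finish is 29 weeks.
Photographer has 2 weeks of float (longest path through it is 27).
No other chain overtakes it, so the finish is 29 weeks.
Change in finish: 29 − 29 = +0 weeks.

0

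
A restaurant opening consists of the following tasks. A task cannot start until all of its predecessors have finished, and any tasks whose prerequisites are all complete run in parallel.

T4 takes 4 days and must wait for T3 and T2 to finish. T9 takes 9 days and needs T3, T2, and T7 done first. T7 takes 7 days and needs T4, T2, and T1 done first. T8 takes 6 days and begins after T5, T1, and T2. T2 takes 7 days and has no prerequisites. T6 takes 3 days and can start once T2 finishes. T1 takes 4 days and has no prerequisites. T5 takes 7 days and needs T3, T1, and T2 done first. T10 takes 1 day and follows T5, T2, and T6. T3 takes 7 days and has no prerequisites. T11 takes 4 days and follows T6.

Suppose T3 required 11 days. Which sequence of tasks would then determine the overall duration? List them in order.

T3, T4, T7, T9

Baseline: T3→T4→T7→T9 = 7+4+7+9 = 27 → 27 days.
T3 lies on that path, so at 11 days the path becomes 31 days.
That remains the longest chain; total 31 days.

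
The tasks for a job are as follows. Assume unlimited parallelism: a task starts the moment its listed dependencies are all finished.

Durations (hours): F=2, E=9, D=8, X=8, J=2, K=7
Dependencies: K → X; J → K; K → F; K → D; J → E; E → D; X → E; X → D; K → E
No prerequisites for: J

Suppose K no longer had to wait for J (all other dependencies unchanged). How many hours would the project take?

Original critical path: J→K→X→E→D = 2+7+8+9+8 = 34 ⇒ 34 hours.
Without J→K, K's earliest start moves from 2 to 0.
After: K→X→E→D = 7+8+9+8 = 32 → 32 hours.

32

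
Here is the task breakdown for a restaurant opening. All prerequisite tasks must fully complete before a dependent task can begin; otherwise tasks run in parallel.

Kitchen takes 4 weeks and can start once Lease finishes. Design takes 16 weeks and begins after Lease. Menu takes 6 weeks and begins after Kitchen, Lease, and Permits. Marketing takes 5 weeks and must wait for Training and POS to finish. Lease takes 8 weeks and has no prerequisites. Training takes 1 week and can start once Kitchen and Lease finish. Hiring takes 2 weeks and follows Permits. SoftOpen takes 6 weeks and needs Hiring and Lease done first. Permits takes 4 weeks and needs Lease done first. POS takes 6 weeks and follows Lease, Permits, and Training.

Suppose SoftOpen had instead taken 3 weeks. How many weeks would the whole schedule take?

24

As given, the longest chain is Lease→Design = 8+16 = 24, so the finish is 24 weeks.
The longest path through SoftOpen is only 20 weeks, so SoftOpen has float 4.
That remains the longest chain; total 24 weeks.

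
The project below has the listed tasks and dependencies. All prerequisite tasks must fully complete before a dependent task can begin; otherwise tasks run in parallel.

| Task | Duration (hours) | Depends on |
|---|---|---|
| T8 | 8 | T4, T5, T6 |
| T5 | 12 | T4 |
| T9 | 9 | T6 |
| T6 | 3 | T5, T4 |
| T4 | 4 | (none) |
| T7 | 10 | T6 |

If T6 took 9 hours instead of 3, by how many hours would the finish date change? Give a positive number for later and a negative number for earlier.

Baseline: T4→T5→T6→T7 = 4+12+3+10 = 29 → 29 hours.
T6 lies on that path, so at 9 hours the path becomes 35 hours.
The critical path is still T4→T5→T6→T7; finish is now 35 hours.
Change in finish: 35 − 29 = +6 hours.

6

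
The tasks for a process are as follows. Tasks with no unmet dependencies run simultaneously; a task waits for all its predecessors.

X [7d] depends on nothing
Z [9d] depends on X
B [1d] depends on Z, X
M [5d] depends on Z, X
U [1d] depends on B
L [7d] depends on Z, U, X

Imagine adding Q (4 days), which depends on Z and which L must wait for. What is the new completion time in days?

27

Originally the plan takes 25 days.
With Q inserted, L now waits for max(Z, U, X, Q).
New critical path: X→Z→Q→L = 7+9+4+7 = 27 ⇒ 27 days.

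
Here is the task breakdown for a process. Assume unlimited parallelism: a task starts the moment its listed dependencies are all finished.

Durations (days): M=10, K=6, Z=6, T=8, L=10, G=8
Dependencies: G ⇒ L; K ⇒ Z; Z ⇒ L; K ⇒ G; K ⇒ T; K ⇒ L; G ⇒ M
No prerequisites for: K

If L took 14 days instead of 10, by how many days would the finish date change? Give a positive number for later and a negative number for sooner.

The binding path is K→G→L = 6+8+10 = 24; finish at 24 days.
L lies on that path, so at 14 days the path becomes 28 days.
No other chain overtakes it, so the finish is 28 days.
Change in finish: 28 − 24 = +4 days.

4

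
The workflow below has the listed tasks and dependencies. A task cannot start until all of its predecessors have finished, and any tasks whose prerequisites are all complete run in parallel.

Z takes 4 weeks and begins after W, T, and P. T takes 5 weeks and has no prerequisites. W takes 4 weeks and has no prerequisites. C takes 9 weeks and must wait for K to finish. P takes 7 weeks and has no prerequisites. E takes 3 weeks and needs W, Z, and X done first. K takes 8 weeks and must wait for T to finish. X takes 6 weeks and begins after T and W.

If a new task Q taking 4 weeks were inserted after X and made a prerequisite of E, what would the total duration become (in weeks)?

22

Originally the plan takes 22 weeks.
With Q inserted, E now waits for max(W, Z, X, Q).
New critical path: T→K→C = 5+8+9 = 22 ⇒ 22 weeks.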